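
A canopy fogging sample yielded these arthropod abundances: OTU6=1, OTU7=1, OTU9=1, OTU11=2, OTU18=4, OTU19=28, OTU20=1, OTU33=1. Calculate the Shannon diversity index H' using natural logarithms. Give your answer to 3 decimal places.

Total N = 1+1+1+2+4+28+1+1 = 39, so the proportions are 0.025641, 0.025641, 0.025641, 0.051282, 0.102564, 0.717949, 0.025641, 0.025641 (working shown to 6 dp, full precision carried).
Each pᵢ ln pᵢ term: 0.025641×(-3.663562)=-0.093937, 0.025641×(-3.663562)=-0.093937, 0.025641×(-3.663562)=-0.093937, 0.051282×(-2.970414)=-0.152329, 0.102564×(-2.277267)=-0.233566, 0.717949×(-0.331357)=-0.237897, 0.025641×(-3.663562)=-0.093937, 0.025641×(-3.663562)=-0.093937.
Sum = -1.093480, so H' = 1.093.

1.093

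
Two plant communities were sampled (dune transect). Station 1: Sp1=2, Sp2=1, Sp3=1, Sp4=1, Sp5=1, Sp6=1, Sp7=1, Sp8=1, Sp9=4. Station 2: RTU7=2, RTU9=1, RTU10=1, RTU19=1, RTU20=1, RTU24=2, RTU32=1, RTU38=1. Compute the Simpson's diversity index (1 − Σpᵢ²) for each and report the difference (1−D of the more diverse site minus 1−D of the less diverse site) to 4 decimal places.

0.0198

Station 1: N=13, proportions 0.153846, 0.076923, 0.076923, 0.076923, 0.076923, 0.076923, 0.076923, 0.076923, 0.307692, giving 1−D = 0.840237 (working shown to 6 dp, full precision carried).
Station 2: N=10, proportions 0.2, 0.1, 0.1, 0.1, 0.1, 0.2, 0.1, 0.1, giving 1−D = 0.860000.
Difference = |0.840237 − 0.860000| = 0.019763, i.e. 0.0198 to 4 decimal places.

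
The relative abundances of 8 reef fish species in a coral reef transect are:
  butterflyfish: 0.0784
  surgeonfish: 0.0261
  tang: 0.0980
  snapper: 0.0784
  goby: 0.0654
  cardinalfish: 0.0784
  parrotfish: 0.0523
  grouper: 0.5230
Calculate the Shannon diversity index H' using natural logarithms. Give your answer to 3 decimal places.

Each pᵢ ln pᵢ term (working shown to 5 dp, full precision carried): 0.0784×(-2.54593)=-0.19960, 0.0261×(-3.64582)=-0.09516, 0.098×(-2.32279)=-0.22763, 0.0784×(-2.54593)=-0.19960, 0.0654×(-2.72723)=-0.17836, 0.0784×(-2.54593)=-0.19960, 0.0523×(-2.95076)=-0.15432, 0.523×(-0.64817)=-0.33899.
Sum = -1.59327, so H' = 1.593.

1.593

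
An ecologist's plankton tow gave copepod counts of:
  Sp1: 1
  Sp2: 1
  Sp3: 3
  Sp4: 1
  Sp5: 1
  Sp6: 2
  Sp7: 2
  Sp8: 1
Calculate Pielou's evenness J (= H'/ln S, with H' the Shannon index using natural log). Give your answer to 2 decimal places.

0.95

Total N = 1+1+3+1+1+2+2+1 = 12, so the proportions are 0.0833, 0.0833, 0.25, 0.0833, 0.0833, 0.1667, 0.1667, 0.0833 (working shown to 4 dp, full precision carried).
H' = −Σ pᵢ ln pᵢ = −((-0.2071) + (-0.2071) + (-0.3466) + (-0.2071) + (-0.2071) + (-0.2986) + (-0.2986) + (-0.2071)) = 1.9792.
With S = 8 species, ln S = 2.0794, so J = 1.9792/2.0794 = 0.9518, i.e. 0.95 to 2 decimal places.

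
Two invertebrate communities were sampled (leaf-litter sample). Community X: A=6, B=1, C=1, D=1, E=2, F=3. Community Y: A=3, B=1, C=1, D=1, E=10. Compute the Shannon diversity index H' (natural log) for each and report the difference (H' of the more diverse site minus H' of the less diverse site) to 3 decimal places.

Community X: N=14, proportions 0.42857, 0.07143, 0.07143, 0.07143, 0.14286, 0.21429, giving H' = 1.53672 (working shown to 5 dp, full precision carried).
Community Y: N=16, proportions 0.1875, 0.0625, 0.0625, 0.0625, 0.625, giving H' = 1.12748.
Difference = |1.53672 − 1.12748| = 0.40924, i.e. 0.409 to 3 decimal places.

0.409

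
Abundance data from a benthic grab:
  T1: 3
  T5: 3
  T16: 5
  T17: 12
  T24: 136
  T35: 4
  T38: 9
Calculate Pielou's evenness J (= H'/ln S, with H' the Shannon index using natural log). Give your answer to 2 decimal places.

Total N = 3+3+5+12+136+4+9 = 172, so the proportions are 0.0174, 0.0174, 0.0291, 0.0698, 0.7907, 0.0233, 0.0523 (working shown to 4 dp, full precision carried).
H' = −Σ pᵢ ln pᵢ = −((-0.0706) + (-0.0706) + (-0.1029) + (-0.1858) + (-0.1857) + (-0.0875) + (-0.1544)) = 0.8574.
With S = 7 species, ln S = 1.9459, so J = 0.8574/1.9459 = 0.4406, i.e. 0.44 to 2 decimal places.

0.44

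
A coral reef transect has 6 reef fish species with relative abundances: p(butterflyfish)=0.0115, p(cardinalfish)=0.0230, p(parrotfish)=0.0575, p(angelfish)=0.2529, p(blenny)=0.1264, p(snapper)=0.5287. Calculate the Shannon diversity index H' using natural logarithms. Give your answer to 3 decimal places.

1.248

Each pᵢ ln pᵢ term (working shown to 5 dp, full precision carried): 0.0115×(-4.46541)=-0.05135, 0.023×(-3.77226)=-0.08676, 0.0575×(-2.85597)=-0.16422, 0.2529×(-1.37476)=-0.34768, 0.1264×(-2.06830)=-0.26143, 0.5287×(-0.63733)=-0.33696.
Sum = -1.24840, so H' = 1.248.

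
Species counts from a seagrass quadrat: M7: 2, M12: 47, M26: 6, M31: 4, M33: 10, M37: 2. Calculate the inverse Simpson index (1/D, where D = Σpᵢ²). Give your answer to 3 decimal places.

2.128

Total N = 2+47+6+4+10+2 = 71, so the proportions are 0.028169, 0.661972, 0.084507, 0.056338, 0.140845, 0.028169 (working shown to 6 dp, full precision carried).
D = 0.028169² + 0.661972² + 0.084507² + 0.056338² + 0.140845² + 0.028169² = 0.000793 + 0.438207 + 0.007141 + 0.003174 + 0.019837 + 0.000793 = 0.469946.
So 1/D = 2.12790, i.e. 2.128 to 3 decimal places.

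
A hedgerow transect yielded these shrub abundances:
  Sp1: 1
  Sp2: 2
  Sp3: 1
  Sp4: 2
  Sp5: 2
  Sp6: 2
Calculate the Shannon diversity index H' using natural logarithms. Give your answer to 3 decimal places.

1.748

Total N = 1+2+1+2+2+2 = 10, so the proportions are 0.1, 0.2, 0.1, 0.2, 0.2, 0.2 (working shown to 5 dp, full precision carried).
Each pᵢ ln pᵢ term: 0.1×(-2.30259)=-0.23026, 0.2×(-1.60944)=-0.32189, 0.1×(-2.30259)=-0.23026, 0.2×(-1.60944)=-0.32189, 0.2×(-1.60944)=-0.32189, 0.2×(-1.60944)=-0.32189.
Sum = -1.74807, so H' = 1.748.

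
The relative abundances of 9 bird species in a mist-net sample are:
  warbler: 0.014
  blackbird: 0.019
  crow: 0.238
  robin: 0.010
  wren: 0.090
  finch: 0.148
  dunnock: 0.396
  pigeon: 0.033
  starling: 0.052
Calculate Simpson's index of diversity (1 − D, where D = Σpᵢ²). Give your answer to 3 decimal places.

D = 0.014² + 0.019² + 0.238² + 0.01² + 0.09² + 0.148² + 0.396² + 0.033² + 0.052² = 0.00020 + 0.00036 + 0.05664 + 0.00010 + 0.00810 + 0.02190 + 0.15682 + 0.00109 + 0.00270 = 0.24791 (working shown to 5 dp, full precision carried).
So 1 − D = 0.75209, i.e. 0.752 to 3 decimal places.

0.752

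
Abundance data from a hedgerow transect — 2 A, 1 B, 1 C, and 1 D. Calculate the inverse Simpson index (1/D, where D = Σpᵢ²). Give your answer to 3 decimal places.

3.571

Total N = 2+1+1+1 = 5, so the proportions are 0.4, 0.2, 0.2, 0.2 (working shown to 7 dp, full precision carried).
D = 0.4² + 0.2² + 0.2² + 0.2² = 0.1600000 + 0.0400000 + 0.0400000 + 0.0400000 = 0.2800000.
So 1/D = 3.57143, i.e. 3.571 to 3 decimal places.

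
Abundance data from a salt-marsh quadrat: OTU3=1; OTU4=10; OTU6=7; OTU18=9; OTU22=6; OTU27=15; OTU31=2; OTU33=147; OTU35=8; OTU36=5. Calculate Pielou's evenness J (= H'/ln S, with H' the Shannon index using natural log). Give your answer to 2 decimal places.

0.53

Total N = 1+10+7+9+6+15+2+147+8+5 = 210, so the proportions are 0.0048, 0.0476, 0.0333, 0.0429, 0.0286, 0.0714, 0.0095, 0.7, 0.0381, 0.0238 (working shown to 4 dp, full precision carried).
H' = −Σ pᵢ ln pᵢ = −((-0.0255) + (-0.1450) + (-0.1134) + (-0.1350) + (-0.1016) + (-0.1885) + (-0.0443) + (-0.2497) + (-0.1245) + (-0.0890)) = 1.2164.
With S = 10 species, ln S = 2.3026, so J = 1.2164/2.3026 = 0.5283, i.e. 0.53 to 2 decimal places.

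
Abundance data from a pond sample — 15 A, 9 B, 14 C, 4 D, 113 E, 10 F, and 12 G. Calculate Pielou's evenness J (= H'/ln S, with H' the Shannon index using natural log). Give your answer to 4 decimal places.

Total N = 15+9+14+4+113+10+12 = 177, so the proportions are 0.084746, 0.050847, 0.079096, 0.022599, 0.638418, 0.056497, 0.067797 (working shown to 6 dp, full precision carried).
H' = −Σ pᵢ ln pᵢ = −((-0.209161) + (-0.151471) + (-0.200674) + (-0.085646) + (-0.286498) + (-0.162348) + (-0.182457)) = 1.278255.
With S = 7 species, ln S = 1.945910, so J = 1.278255/1.945910 = 0.656893, i.e. 0.6569 to 4 decimal places.

0.6569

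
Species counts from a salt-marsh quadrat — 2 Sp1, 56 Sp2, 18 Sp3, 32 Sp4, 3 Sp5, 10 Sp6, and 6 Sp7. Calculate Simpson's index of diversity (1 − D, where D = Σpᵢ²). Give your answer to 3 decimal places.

Total N = 2+56+18+32+3+10+6 = 127, so the proportions are 0.01575, 0.44094, 0.14173, 0.25197, 0.02362, 0.07874, 0.04724 (working shown to 5 dp, full precision carried).
D = 0.01575² + 0.44094² + 0.14173² + 0.25197² + 0.02362² + 0.07874² + 0.04724² = 0.00025 + 0.19443 + 0.02009 + 0.06349 + 0.00056 + 0.00620 + 0.00223 = 0.28725.
So 1 − D = 0.71275, i.e. 0.713 to 3 decimal places.

0.713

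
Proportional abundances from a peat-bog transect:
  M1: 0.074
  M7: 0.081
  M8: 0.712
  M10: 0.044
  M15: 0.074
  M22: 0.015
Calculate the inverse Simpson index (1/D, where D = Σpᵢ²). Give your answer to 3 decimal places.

D = 0.074² + 0.081² + 0.712² + 0.044² + 0.074² + 0.015² = 0.005476 + 0.006561 + 0.506944 + 0.001936 + 0.005476 + 0.000225 = 0.526618 (working shown to 6 dp, full precision carried).
So 1/D = 1.89891, i.e. 1.899 to 3 decimal places.

1.899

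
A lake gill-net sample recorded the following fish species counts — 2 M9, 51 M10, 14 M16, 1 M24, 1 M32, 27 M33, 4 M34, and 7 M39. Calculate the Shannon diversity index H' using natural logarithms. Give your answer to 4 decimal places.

1.4297

Total N = 2+51+14+1+1+27+4+7 = 107, so the proportions are 0.018692, 0.476636, 0.130841, 0.009346, 0.009346, 0.252336, 0.037383, 0.065421 (working shown to 6 dp, full precision carried).
Each pᵢ ln pᵢ term: 0.018692×(-3.979682)=-0.074387, 0.476636×(-0.741003)=-0.353188, 0.130841×(-2.033772)=-0.266101, 0.009346×(-4.672829)=-0.043671, 0.009346×(-4.672829)=-0.043671, 0.252336×(-1.376992)=-0.347465, 0.037383×(-3.286534)=-0.122861, 0.065421×(-2.726919)=-0.178397.
Sum = -1.429741, so H' = 1.4297.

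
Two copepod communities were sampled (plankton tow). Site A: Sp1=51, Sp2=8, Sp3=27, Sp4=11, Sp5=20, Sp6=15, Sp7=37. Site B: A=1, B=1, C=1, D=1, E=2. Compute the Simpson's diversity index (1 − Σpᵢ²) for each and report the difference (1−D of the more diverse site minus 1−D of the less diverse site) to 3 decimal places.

Site A: N=169, proportions 0.301775, 0.047337, 0.159763, 0.065089, 0.118343, 0.088757, 0.218935, giving 1−D = 0.807115 (working shown to 6 dp, full precision carried).
Site B: N=6, proportions 0.166667, 0.166667, 0.166667, 0.166667, 0.333333, giving 1−D = 0.777778.
Difference = |0.807115 − 0.777778| = 0.029337, i.e. 0.029 to 3 decimal places.

0.029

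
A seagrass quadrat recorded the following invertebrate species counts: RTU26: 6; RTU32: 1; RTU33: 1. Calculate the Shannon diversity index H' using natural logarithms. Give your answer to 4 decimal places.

0.7356

Total N = 6+1+1 = 8, so the proportions are 0.75, 0.125, 0.125 (working shown to 6 dp, full precision carried).
Each pᵢ ln pᵢ term: 0.75×(-0.287682)=-0.215762, 0.125×(-2.079442)=-0.259930, 0.125×(-2.079442)=-0.259930.
Sum = -0.735622, so H' = 0.7356.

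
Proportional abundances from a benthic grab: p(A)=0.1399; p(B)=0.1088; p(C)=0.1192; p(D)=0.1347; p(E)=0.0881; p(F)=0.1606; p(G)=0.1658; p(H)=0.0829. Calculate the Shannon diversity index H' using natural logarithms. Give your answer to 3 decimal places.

2.052

Each pᵢ ln pᵢ term (working shown to 5 dp, full precision carried): 0.1399×(-1.96683)=-0.27516, 0.1088×(-2.21824)=-0.24134, 0.1192×(-2.12695)=-0.25353, 0.1347×(-2.00471)=-0.27003, 0.0881×(-2.42928)=-0.21402, 0.1606×(-1.82884)=-0.29371, 0.1658×(-1.79697)=-0.29794, 0.0829×(-2.49012)=-0.20643.
Sum = -2.05217, so H' = 2.052.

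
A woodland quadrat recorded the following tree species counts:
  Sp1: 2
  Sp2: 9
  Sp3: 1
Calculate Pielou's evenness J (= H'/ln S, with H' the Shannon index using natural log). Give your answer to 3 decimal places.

0.657

Total N = 2+9+1 = 12, so the proportions are 0.16667, 0.75, 0.08333 (working shown to 5 dp, full precision carried).
H' = −Σ pᵢ ln pᵢ = −((-0.29863) + (-0.21576) + (-0.20708)) = 0.72146.
With S = 3 species, ln S = 1.09861, so J = 0.72146/1.09861 = 0.65670, i.e. 0.657 to 3 decimal places.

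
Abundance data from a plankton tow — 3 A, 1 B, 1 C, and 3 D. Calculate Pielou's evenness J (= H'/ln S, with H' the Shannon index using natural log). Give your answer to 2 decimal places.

Total N = 3+1+1+3 = 8, so the proportions are 0.375, 0.125, 0.125, 0.375 (working shown to 4 dp, full precision carried).
H' = −Σ pᵢ ln pᵢ = −((-0.3678) + (-0.2599) + (-0.2599) + (-0.3678)) = 1.2555.
With S = 4 species, ln S = 1.3863, so J = 1.2555/1.3863 = 0.9056, i.e. 0.91 to 2 decimal places.

0.91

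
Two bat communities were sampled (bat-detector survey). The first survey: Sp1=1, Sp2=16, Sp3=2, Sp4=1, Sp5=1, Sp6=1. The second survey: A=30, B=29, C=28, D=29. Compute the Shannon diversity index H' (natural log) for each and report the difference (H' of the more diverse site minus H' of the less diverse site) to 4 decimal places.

0.3744

The first survey: N=22, proportions 0.045455, 0.727273, 0.090909, 0.045455, 0.045455, 0.045455, giving H' = 1.011601 (working shown to 6 dp, full precision carried).
The second survey: N=116, proportions 0.258621, 0.25, 0.241379, 0.25, giving H' = 1.385997.
Difference = |1.011601 − 1.385997| = 0.374396, i.e. 0.3744 to 4 decimal places.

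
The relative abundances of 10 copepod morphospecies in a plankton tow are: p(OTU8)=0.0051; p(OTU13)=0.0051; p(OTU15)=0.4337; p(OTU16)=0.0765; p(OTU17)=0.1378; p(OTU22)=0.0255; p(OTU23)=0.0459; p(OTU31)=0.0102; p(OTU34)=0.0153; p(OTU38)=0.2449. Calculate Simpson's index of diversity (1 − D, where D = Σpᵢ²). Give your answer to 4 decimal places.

0.7239

D = 0.0051² + 0.0051² + 0.4337² + 0.0765² + 0.1378² + 0.0255² + 0.0459² + 0.0102² + 0.0153² + 0.2449² = 0.000026 + 0.000026 + 0.188096 + 0.005852 + 0.018989 + 0.000650 + 0.002107 + 0.000104 + 0.000234 + 0.059976 = 0.276060 (working shown to 6 dp, full precision carried).
So 1 − D = 0.723940, i.e. 0.7239 to 4 decimal places.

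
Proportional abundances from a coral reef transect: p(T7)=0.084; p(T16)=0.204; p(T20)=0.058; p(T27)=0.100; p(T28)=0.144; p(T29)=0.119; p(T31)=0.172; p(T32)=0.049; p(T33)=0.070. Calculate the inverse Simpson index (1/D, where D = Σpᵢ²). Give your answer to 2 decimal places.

7.47

D = 0.084² + 0.204² + 0.058² + 0.1² + 0.144² + 0.119² + 0.172² + 0.049² + 0.07² = 0.007056 + 0.041616 + 0.003364 + 0.010000 + 0.020736 + 0.014161 + 0.029584 + 0.002401 + 0.004900 = 0.133818 (working shown to 6 dp, full precision carried).
So 1/D = 7.4728, i.e. 7.47 to 2 decimal places.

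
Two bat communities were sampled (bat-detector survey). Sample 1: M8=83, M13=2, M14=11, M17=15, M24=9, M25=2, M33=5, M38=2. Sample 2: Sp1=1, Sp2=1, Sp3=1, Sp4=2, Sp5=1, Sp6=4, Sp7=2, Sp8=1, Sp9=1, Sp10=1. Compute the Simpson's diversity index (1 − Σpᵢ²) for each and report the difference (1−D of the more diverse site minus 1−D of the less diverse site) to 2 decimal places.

Sample 1: N=129, proportions 0.6434, 0.0155, 0.0853, 0.1163, 0.0698, 0.0155, 0.0388, 0.0155, giving 1−D = 0.5581 (working shown to 4 dp, full precision carried).
Sample 2: N=15, proportions 0.0667, 0.0667, 0.0667, 0.1333, 0.0667, 0.2667, 0.1333, 0.0667, 0.0667, 0.0667, giving 1−D = 0.8622.
Difference = |0.5581 − 0.8622| = 0.3041, i.e. 0.30 to 2 decimal places.

0.30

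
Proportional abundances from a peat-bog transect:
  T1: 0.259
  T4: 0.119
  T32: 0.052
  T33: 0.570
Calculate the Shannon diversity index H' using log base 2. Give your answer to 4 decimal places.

1.5543

Each pᵢ log₂ pᵢ term (working shown to 6 dp, full precision carried): 0.259×(-1.948976)=-0.504785, 0.119×(-3.070967)=-0.365445, 0.052×(-4.265345)=-0.221798, 0.57×(-0.810966)=-0.462251.
Sum = -1.554278, so H' = 1.5543.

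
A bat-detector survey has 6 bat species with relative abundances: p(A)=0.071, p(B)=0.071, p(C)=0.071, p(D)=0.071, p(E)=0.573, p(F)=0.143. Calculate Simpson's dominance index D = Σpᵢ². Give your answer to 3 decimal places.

D = 0.071² + 0.071² + 0.071² + 0.071² + 0.573² + 0.143² = 0.00504 + 0.00504 + 0.00504 + 0.00504 + 0.32833 + 0.02045 = 0.36894 (working shown to 5 dp, full precision carried).
To 3 decimal places, D = 0.369.

0.369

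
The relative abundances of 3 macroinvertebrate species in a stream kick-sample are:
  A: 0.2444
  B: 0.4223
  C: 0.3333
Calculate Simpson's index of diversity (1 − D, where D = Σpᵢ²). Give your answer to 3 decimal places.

D = 0.2444² + 0.4223² + 0.3333² = 0.05973 + 0.17834 + 0.11109 = 0.34916 (working shown to 5 dp, full precision carried).
So 1 − D = 0.65084, i.e. 0.651 to 3 decimal places.

0.651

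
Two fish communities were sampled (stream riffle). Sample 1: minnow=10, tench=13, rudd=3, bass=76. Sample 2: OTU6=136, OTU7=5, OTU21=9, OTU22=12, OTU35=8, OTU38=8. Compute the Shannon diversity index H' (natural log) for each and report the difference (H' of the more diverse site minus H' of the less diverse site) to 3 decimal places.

0.104

Sample 1: N=102, proportions 0.09804, 0.12745, 0.02941, 0.7451, giving H' = 0.81319 (working shown to 5 dp, full precision carried).
Sample 2: N=178, proportions 0.76404, 0.02809, 0.05056, 0.06742, 0.04494, 0.04494, giving H' = 0.91755.
Difference = |0.81319 − 0.91755| = 0.10436, i.e. 0.104 to 3 decimal places.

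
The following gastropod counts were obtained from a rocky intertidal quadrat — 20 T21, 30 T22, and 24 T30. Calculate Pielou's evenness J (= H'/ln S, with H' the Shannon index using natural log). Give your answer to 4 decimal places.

Total N = 20+30+24 = 74, so the proportions are 0.27027, 0.405405, 0.324324 (working shown to 6 dp, full precision carried).
H' = −Σ pᵢ ln pᵢ = −((-0.353603) + (-0.366027) + (-0.365193)) = 1.084824.
With S = 3 species, ln S = 1.098612, so J = 1.084824/1.098612 = 0.987449, i.e. 0.9874 to 4 decimal places.

0.9874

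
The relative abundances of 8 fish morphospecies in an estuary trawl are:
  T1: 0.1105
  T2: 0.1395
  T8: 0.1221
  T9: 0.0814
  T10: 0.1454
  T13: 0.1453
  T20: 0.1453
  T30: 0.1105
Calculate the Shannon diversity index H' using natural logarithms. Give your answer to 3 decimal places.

2.063

Each pᵢ ln pᵢ term (working shown to 5 dp, full precision carried): 0.1105×(-2.20274)=-0.24340, 0.1395×(-1.96969)=-0.27477, 0.1221×(-2.10291)=-0.25677, 0.0814×(-2.50838)=-0.20418, 0.1454×(-1.92827)=-0.28037, 0.1453×(-1.92895)=-0.28028, 0.1453×(-1.92895)=-0.28028, 0.1105×(-2.20274)=-0.24340.
Sum = -2.06345, so H' = 2.063.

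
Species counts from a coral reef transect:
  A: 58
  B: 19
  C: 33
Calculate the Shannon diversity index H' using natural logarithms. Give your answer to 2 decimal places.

1.00

Total N = 58+19+33 = 110, so the proportions are 0.5273, 0.1727, 0.3 (working shown to 4 dp, full precision carried).
Each pᵢ ln pᵢ term: 0.5273×(-0.6400)=-0.3375, 0.1727×(-1.7560)=-0.3033, 0.3×(-1.2040)=-0.3612.
Sum = -1.0020, so H' = 1.00.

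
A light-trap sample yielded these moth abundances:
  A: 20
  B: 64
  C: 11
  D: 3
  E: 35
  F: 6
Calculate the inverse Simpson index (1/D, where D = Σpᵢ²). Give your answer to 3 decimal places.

3.282

Total N = 20+64+11+3+35+6 = 139, so the proportions are 0.1438849, 0.4604317, 0.0791367, 0.0215827, 0.2517986, 0.0431655 (working shown to 7 dp, full precision carried).
D = 0.1438849² + 0.4604317² + 0.0791367² + 0.0215827² + 0.2517986² + 0.0431655² = 0.0207029 + 0.2119973 + 0.0062626 + 0.0004658 + 0.0634025 + 0.0018633 = 0.3046944.
So 1/D = 3.28198, i.e. 3.282 to 3 decimal places.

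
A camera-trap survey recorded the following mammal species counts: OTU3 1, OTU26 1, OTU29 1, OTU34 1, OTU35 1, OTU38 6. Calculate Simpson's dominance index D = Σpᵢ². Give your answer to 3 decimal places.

Total N = 1+1+1+1+1+6 = 11, so the proportions are 0.09091, 0.09091, 0.09091, 0.09091, 0.09091, 0.54545 (working shown to 5 dp, full precision carried).
D = 0.09091² + 0.09091² + 0.09091² + 0.09091² + 0.09091² + 0.54545² = 0.00826 + 0.00826 + 0.00826 + 0.00826 + 0.00826 + 0.29752 = 0.33884.
To 3 decimal places, D = 0.339.

0.339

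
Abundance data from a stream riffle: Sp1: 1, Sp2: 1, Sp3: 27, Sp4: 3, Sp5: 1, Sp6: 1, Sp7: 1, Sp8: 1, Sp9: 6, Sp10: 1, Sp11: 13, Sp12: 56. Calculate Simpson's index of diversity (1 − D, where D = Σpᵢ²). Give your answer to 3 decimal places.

0.674

Total N = 1+1+27+3+1+1+1+1+6+1+13+56 = 112, so the proportions are 0.00893, 0.00893, 0.24107, 0.02679, 0.00893, 0.00893, 0.00893, 0.00893, 0.05357, 0.00893, 0.11607, 0.5 (working shown to 5 dp, full precision carried).
D = 0.00893² + 0.00893² + 0.24107² + 0.02679² + 0.00893² + 0.00893² + 0.00893² + 0.00893² + 0.05357² + 0.00893² + 0.11607² + 0.5² = 0.00008 + 0.00008 + 0.05812 + 0.00072 + 0.00008 + 0.00008 + 0.00008 + 0.00008 + 0.00287 + 0.00008 + 0.01347 + 0.25000 = 0.32573.
So 1 − D = 0.67427, i.e. 0.674 to 3 decimal places.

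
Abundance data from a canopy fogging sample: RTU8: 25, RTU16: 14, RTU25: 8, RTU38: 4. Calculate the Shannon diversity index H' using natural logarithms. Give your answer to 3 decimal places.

1.195

Total N = 25+14+8+4 = 51, so the proportions are 0.4902, 0.27451, 0.15686, 0.07843 (working shown to 5 dp, full precision carried).
Each pᵢ ln pᵢ term: 0.4902×(-0.71295)=-0.34949, 0.27451×(-1.29277)=-0.35488, 0.15686×(-1.85238)=-0.29057, 0.07843×(-2.54553)=-0.19965.
Sum = -1.19458, so H' = 1.195.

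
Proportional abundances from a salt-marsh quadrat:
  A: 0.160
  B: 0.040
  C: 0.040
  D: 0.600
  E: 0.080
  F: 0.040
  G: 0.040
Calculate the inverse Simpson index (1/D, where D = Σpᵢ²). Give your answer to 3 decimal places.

D = 0.16² + 0.04² + 0.04² + 0.6² + 0.08² + 0.04² + 0.04² = 0.025600 + 0.001600 + 0.001600 + 0.360000 + 0.006400 + 0.001600 + 0.001600 = 0.398400 (working shown to 6 dp, full precision carried).
So 1/D = 2.51004, i.e. 2.510 to 3 decimal places.

2.510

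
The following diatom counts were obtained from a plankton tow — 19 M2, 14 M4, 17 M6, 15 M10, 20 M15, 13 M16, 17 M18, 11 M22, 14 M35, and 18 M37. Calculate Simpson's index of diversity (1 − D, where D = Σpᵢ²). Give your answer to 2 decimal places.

0.90

Total N = 19+14+17+15+20+13+17+11+14+18 = 158, so the proportions are 0.1203, 0.0886, 0.1076, 0.0949, 0.1266, 0.0823, 0.1076, 0.0696, 0.0886, 0.1139 (working shown to 4 dp, full precision carried).
D = 0.1203² + 0.0886² + 0.1076² + 0.0949² + 0.1266² + 0.0823² + 0.1076² + 0.0696² + 0.0886² + 0.1139² = 0.0145 + 0.0079 + 0.0116 + 0.0090 + 0.0160 + 0.0068 + 0.0116 + 0.0048 + 0.0079 + 0.0130 = 0.1029.
So 1 − D = 0.8971, i.e. 0.90 to 2 decimal places.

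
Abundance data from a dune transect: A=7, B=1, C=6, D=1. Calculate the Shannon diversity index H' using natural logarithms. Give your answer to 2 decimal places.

1.08

Total N = 7+1+6+1 = 15, so the proportions are 0.4667, 0.0667, 0.4, 0.0667 (working shown to 4 dp, full precision carried).
Each pᵢ ln pᵢ term: 0.4667×(-0.7621)=-0.3557, 0.0667×(-2.7081)=-0.1805, 0.4×(-0.9163)=-0.3665, 0.0667×(-2.7081)=-0.1805.
Sum = -1.0833, so H' = 1.08.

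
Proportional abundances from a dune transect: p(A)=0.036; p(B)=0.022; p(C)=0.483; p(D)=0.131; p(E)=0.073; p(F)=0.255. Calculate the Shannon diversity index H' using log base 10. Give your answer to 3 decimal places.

0.591

Each pᵢ log₁₀ pᵢ term (working shown to 5 dp, full precision carried): 0.036×(-1.44370)=-0.05197, 0.022×(-1.65758)=-0.03647, 0.483×(-0.31605)=-0.15265, 0.131×(-0.88273)=-0.11564, 0.073×(-1.13668)=-0.08298, 0.255×(-0.59346)=-0.15133.
Sum = -0.59104, so H' = 0.591.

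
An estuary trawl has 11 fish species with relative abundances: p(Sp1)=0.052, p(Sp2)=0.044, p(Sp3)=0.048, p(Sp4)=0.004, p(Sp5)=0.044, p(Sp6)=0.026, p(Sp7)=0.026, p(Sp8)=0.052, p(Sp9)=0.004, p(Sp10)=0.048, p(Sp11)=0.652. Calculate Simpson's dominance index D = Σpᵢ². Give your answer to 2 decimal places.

0.44

D = 0.052² + 0.044² + 0.048² + 0.004² + 0.044² + 0.026² + 0.026² + 0.052² + 0.004² + 0.048² + 0.652² = 0.0027 + 0.0019 + 0.0023 + 0.0000 + 0.0019 + 0.0007 + 0.0007 + 0.0027 + 0.0000 + 0.0023 + 0.4251 = 0.4404 (working shown to 4 dp, full precision carried).
To 2 decimal places, D = 0.44.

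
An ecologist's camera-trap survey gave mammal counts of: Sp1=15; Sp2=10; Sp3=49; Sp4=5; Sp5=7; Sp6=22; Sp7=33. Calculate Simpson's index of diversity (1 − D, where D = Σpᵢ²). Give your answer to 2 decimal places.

Total N = 15+10+49+5+7+22+33 = 141, so the proportions are 0.1064, 0.0709, 0.3475, 0.0355, 0.0496, 0.156, 0.234 (working shown to 4 dp, full precision carried).
D = 0.1064² + 0.0709² + 0.3475² + 0.0355² + 0.0496² + 0.156² + 0.234² = 0.0113 + 0.0050 + 0.1208 + 0.0013 + 0.0025 + 0.0243 + 0.0548 = 0.2200.
So 1 − D = 0.7800, i.e. 0.78 to 2 decimal places.

0.78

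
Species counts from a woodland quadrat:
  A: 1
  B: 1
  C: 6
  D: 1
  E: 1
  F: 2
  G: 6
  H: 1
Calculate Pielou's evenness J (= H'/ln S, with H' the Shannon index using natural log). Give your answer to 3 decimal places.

Total N = 1+1+6+1+1+2+6+1 = 19, so the proportions are 0.05263, 0.05263, 0.31579, 0.05263, 0.05263, 0.10526, 0.31579, 0.05263 (working shown to 5 dp, full precision carried).
H' = −Σ pᵢ ln pᵢ = −((-0.15497) + (-0.15497) + (-0.36400) + (-0.15497) + (-0.15497) + (-0.23698) + (-0.36400) + (-0.15497)) = 1.73984.
With S = 8 species, ln S = 2.07944, so J = 1.73984/2.07944 = 0.83669, i.e. 0.837 to 3 decimal places.

0.837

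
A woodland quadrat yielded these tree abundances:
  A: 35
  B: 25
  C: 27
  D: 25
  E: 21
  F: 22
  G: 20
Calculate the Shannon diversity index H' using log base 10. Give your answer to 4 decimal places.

Total N = 35+25+27+25+21+22+20 = 175, so the proportions are 0.2, 0.142857, 0.154286, 0.142857, 0.12, 0.125714, 0.114286 (working shown to 6 dp, full precision carried).
Each pᵢ log₁₀ pᵢ term: 0.2×(-0.698970)=-0.139794, 0.142857×(-0.845098)=-0.120728, 0.154286×(-0.811674)=-0.125230, 0.142857×(-0.845098)=-0.120728, 0.12×(-0.920819)=-0.110498, 0.125714×(-0.900615)=-0.113220, 0.114286×(-0.942008)=-0.107658.
Sum = -0.837857, so H' = 0.8379.

0.8379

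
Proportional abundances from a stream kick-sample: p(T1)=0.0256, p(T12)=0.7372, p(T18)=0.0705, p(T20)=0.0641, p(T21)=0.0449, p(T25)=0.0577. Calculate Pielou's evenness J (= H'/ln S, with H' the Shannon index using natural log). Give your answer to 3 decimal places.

H' = −Σ pᵢ ln pᵢ = −((-0.09383) + (-0.22477) + (-0.18698) + (-0.17610) + (-0.13934) + (-0.16459)) = 0.98560 (working shown to 5 dp, full precision carried).
With S = 6 species, ln S = 1.79176, so J = 0.98560/1.79176 = 0.55008, i.e. 0.550 to 3 decimal places.

0.550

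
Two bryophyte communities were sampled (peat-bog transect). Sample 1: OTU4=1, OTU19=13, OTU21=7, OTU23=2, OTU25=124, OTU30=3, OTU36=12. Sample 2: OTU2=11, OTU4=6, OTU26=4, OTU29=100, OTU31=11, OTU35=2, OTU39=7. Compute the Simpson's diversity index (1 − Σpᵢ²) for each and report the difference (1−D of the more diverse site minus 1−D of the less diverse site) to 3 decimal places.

Sample 1: N=162, proportions 0.0061728, 0.0802469, 0.0432099, 0.0123457, 0.7654321, 0.0185185, 0.0740741, giving 1−D = 0.3997866 (working shown to 7 dp, full precision carried).
Sample 2: N=141, proportions 0.0780142, 0.0425532, 0.0283688, 0.7092199, 0.0780142, 0.0141844, 0.0496454, giving 1−D = 0.4795533.
Difference = |0.3997866 − 0.4795533| = 0.0797667, i.e. 0.080 to 3 decimal places.

0.080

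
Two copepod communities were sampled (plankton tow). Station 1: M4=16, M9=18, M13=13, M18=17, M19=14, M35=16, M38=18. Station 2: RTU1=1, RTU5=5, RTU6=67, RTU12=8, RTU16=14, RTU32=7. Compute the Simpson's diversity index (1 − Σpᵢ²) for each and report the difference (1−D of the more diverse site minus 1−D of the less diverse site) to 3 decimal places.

0.319

Station 1: N=112, proportions 0.14286, 0.16071, 0.11607, 0.15179, 0.125, 0.14286, 0.16071, giving 1−D = 0.85539 (working shown to 5 dp, full precision carried).
Station 2: N=102, proportions 0.0098, 0.04902, 0.65686, 0.07843, 0.13725, 0.06863, giving 1−D = 0.53633.
Difference = |0.85539 − 0.53633| = 0.31906, i.e. 0.319 to 3 decimal places.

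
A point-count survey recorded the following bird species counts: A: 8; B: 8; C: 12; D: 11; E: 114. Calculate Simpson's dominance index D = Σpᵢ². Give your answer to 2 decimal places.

0.57

Total N = 8+8+12+11+114 = 153, so the proportions are 0.0523, 0.0523, 0.0784, 0.0719, 0.7451 (working shown to 4 dp, full precision carried).
D = 0.0523² + 0.0523² + 0.0784² + 0.0719² + 0.7451² = 0.0027 + 0.0027 + 0.0062 + 0.0052 + 0.5552 = 0.5720.
To 2 decimal places, D = 0.57.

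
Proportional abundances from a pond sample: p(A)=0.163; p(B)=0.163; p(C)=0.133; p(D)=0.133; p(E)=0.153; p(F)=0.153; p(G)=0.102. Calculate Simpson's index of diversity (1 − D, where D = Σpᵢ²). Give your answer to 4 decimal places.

D = 0.163² + 0.163² + 0.133² + 0.133² + 0.153² + 0.153² + 0.102² = 0.026569 + 0.026569 + 0.017689 + 0.017689 + 0.023409 + 0.023409 + 0.010404 = 0.145738 (working shown to 6 dp, full precision carried).
So 1 − D = 0.854262, i.e. 0.8543 to 4 decimal places.

0.8543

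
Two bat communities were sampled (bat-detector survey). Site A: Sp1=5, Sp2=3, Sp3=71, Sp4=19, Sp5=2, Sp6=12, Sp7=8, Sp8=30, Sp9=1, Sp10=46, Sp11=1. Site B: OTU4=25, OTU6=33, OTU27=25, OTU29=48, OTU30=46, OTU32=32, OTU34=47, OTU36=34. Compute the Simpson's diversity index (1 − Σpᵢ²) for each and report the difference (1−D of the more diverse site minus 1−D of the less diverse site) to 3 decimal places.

Site A: N=198, proportions 0.02525, 0.01515, 0.35859, 0.09596, 0.0101, 0.06061, 0.0404, 0.15152, 0.00505, 0.23232, 0.00505, giving 1−D = 0.77895 (working shown to 5 dp, full precision carried).
Site B: N=290, proportions 0.08621, 0.11379, 0.08621, 0.16552, 0.15862, 0.11034, 0.16207, 0.11724, giving 1−D = 0.86744.
Difference = |0.77895 − 0.86744| = 0.08849, i.e. 0.088 to 3 decimal places.

0.088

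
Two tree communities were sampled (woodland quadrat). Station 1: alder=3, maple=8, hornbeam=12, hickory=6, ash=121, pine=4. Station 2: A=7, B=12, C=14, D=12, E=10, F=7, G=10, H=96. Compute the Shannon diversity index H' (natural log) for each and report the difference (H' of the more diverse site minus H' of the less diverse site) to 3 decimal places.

0.665

Station 1: N=154, proportions 0.01948, 0.05195, 0.07792, 0.03896, 0.78571, 0.02597, giving H' = 0.83996 (working shown to 5 dp, full precision carried).
Station 2: N=168, proportions 0.04167, 0.07143, 0.08333, 0.07143, 0.05952, 0.04167, 0.05952, 0.57143, giving H' = 1.50458.
Difference = |0.83996 − 1.50458| = 0.66462, i.e. 0.665 to 3 decimal places.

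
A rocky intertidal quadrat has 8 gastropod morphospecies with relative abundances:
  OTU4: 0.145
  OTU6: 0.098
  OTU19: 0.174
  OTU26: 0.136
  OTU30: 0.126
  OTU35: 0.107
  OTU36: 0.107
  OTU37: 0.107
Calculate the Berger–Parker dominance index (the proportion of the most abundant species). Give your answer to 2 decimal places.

0.17

The largest proportion is 0.174, i.e. d = 0.17 to 2 decimal places.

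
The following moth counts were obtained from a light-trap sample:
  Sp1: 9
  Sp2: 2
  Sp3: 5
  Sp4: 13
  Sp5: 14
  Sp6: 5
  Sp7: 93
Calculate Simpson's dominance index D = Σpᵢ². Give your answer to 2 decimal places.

0.46

Total N = 9+2+5+13+14+5+93 = 141, so the proportions are 0.0638, 0.0142, 0.0355, 0.0922, 0.0993, 0.0355, 0.6596 (working shown to 4 dp, full precision carried).
D = 0.0638² + 0.0142² + 0.0355² + 0.0922² + 0.0993² + 0.0355² + 0.6596² = 0.0041 + 0.0002 + 0.0013 + 0.0085 + 0.0099 + 0.0013 + 0.4350 = 0.4602.
To 2 decimal places, D = 0.46.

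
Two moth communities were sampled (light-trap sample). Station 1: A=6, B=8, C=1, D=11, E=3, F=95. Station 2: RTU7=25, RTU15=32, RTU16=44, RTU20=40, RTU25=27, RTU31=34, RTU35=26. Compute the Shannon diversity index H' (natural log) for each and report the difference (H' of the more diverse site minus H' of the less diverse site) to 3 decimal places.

1.054

Station 1: N=124, proportions 0.04839, 0.06452, 0.00806, 0.08871, 0.02419, 0.76613, giving H' = 0.87127 (working shown to 5 dp, full precision carried).
Station 2: N=228, proportions 0.10965, 0.14035, 0.19298, 0.17544, 0.11842, 0.14912, 0.11404, giving H' = 1.92483.
Difference = |0.87127 − 1.92483| = 1.05356, i.e. 1.054 to 3 decimal places.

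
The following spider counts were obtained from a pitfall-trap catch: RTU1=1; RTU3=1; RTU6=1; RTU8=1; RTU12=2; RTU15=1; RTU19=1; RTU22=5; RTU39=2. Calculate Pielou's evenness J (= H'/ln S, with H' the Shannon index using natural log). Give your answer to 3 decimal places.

0.904

Total N = 1+1+1+1+2+1+1+5+2 = 15, so the proportions are 0.06667, 0.06667, 0.06667, 0.06667, 0.13333, 0.06667, 0.06667, 0.33333, 0.13333 (working shown to 5 dp, full precision carried).
H' = −Σ pᵢ ln pᵢ = −((-0.18054) + (-0.18054) + (-0.18054) + (-0.18054) + (-0.26865) + (-0.18054) + (-0.18054) + (-0.36620) + (-0.26865)) = 1.98673.
With S = 9 species, ln S = 2.19722, so J = 1.98673/2.19722 = 0.90420, i.e. 0.904 to 3 decimal places.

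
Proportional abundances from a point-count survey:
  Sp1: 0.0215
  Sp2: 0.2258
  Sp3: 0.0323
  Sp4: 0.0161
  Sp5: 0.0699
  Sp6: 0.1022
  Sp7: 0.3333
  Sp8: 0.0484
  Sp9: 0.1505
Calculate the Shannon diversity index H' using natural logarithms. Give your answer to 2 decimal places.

1.81

Each pᵢ ln pᵢ term (working shown to 4 dp, full precision carried): 0.0215×(-3.8397)=-0.0826, 0.2258×(-1.4881)=-0.3360, 0.0323×(-3.4327)=-0.1109, 0.0161×(-4.1289)=-0.0665, 0.0699×(-2.6607)=-0.1860, 0.1022×(-2.2808)=-0.2331, 0.3333×(-1.0987)=-0.3662, 0.0484×(-3.0283)=-0.1466, 0.1505×(-1.8938)=-0.2850.
Sum = -1.8128, so H' = 1.81.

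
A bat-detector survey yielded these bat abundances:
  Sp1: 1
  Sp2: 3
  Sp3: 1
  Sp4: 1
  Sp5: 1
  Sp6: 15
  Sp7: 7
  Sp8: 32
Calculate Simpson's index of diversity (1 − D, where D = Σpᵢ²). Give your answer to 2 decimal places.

0.65

Total N = 1+3+1+1+1+15+7+32 = 61, so the proportions are 0.0164, 0.0492, 0.0164, 0.0164, 0.0164, 0.2459, 0.1148, 0.5246 (working shown to 4 dp, full precision carried).
D = 0.0164² + 0.0492² + 0.0164² + 0.0164² + 0.0164² + 0.2459² + 0.1148² + 0.5246² = 0.0003 + 0.0024 + 0.0003 + 0.0003 + 0.0003 + 0.0605 + 0.0132 + 0.2752 = 0.3523.
So 1 − D = 0.6477, i.e. 0.65 to 2 decimal places.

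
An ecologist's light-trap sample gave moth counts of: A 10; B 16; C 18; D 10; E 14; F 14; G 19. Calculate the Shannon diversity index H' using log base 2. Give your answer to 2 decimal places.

Total N = 10+16+18+10+14+14+19 = 101, so the proportions are 0.099, 0.1584, 0.1782, 0.099, 0.1386, 0.1386, 0.1881 (working shown to 4 dp, full precision carried).
Each pᵢ log₂ pᵢ term: 0.099×(-3.3363)=-0.3303, 0.1584×(-2.6582)=-0.4211, 0.1782×(-2.4883)=-0.4435, 0.099×(-3.3363)=-0.3303, 0.1386×(-2.8509)=-0.3952, 0.1386×(-2.8509)=-0.3952, 0.1881×(-2.4103)=-0.4534.
Sum = -2.7690, so H' = 2.77.

2.77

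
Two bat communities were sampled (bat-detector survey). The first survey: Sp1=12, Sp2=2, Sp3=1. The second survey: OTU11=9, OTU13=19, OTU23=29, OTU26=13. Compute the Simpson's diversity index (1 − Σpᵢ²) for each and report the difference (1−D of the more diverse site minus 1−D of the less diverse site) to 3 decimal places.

0.366

The first survey: N=15, proportions 0.8, 0.1333333, 0.0666667, giving 1−D = 0.3377778 (working shown to 7 dp, full precision carried).
The second survey: N=70, proportions 0.1285714, 0.2714286, 0.4142857, 0.1857143, giving 1−D = 0.7036735.
Difference = |0.3377778 − 0.7036735| = 0.3658957, i.e. 0.366 to 3 decimal places.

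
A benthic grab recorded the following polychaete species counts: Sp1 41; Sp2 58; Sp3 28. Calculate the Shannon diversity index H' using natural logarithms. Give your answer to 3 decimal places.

1.056

Total N = 41+58+28 = 127, so the proportions are 0.32283, 0.45669, 0.22047 (working shown to 5 dp, full precision carried).
Each pᵢ ln pᵢ term: 0.32283×(-1.13062)=-0.36500, 0.45669×(-0.78374)=-0.35793, 0.22047×(-1.51198)=-0.33335.
Sum = -1.05628, so H' = 1.056.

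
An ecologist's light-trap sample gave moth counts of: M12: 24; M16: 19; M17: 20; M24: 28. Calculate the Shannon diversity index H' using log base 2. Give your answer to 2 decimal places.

Total N = 24+19+20+28 = 91, so the proportions are 0.2637, 0.2088, 0.2198, 0.3077 (working shown to 4 dp, full precision carried).
Each pᵢ log₂ pᵢ term: 0.2637×(-1.9228)=-0.5071, 0.2088×(-2.2599)=-0.4718, 0.2198×(-2.1859)=-0.4804, 0.3077×(-1.7004)=-0.5232.
Sum = -1.9826, so H' = 1.98.

1.98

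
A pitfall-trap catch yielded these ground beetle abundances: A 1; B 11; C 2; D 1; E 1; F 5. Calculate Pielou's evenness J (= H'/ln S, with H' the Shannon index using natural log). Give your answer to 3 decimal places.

Total N = 1+11+2+1+1+5 = 21, so the proportions are 0.04762, 0.52381, 0.09524, 0.04762, 0.04762, 0.2381 (working shown to 5 dp, full precision carried).
H' = −Σ pᵢ ln pᵢ = −((-0.14498) + (-0.33871) + (-0.22394) + (-0.14498) + (-0.14498) + (-0.34169)) = 1.33927.
With S = 6 species, ln S = 1.79176, so J = 1.33927/1.79176 = 0.74746, i.e. 0.747 to 3 decimal places.

0.747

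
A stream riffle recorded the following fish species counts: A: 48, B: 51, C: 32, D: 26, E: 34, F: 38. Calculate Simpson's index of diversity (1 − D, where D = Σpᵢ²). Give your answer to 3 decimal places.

Total N = 48+51+32+26+34+38 = 229, so the proportions are 0.20961, 0.22271, 0.13974, 0.11354, 0.14847, 0.16594 (working shown to 5 dp, full precision carried).
D = 0.20961² + 0.22271² + 0.13974² + 0.11354² + 0.14847² + 0.16594² = 0.04394 + 0.04960 + 0.01953 + 0.01289 + 0.02204 + 0.02754 = 0.17553.
So 1 − D = 0.82447, i.e. 0.824 to 3 decimal places.

0.824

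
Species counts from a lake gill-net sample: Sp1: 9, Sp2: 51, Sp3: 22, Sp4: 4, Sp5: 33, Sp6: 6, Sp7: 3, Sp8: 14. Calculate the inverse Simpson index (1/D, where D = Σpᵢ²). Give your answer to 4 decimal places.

Total N = 9+51+22+4+33+6+3+14 = 142, so the proportions are 0.06338028, 0.35915493, 0.15492958, 0.02816901, 0.23239437, 0.04225352, 0.02112676, 0.09859155 (working shown to 8 dp, full precision carried).
D = 0.06338028² + 0.35915493² + 0.15492958² + 0.02816901² + 0.23239437² + 0.04225352² + 0.02112676² + 0.09859155² = 0.00401706 + 0.12899226 + 0.02400317 + 0.00079349 + 0.05400714 + 0.00178536 + 0.00044634 + 0.00972029 = 0.22376513.
So 1/D = 4.468972, i.e. 4.4690 to 4 decimal places.

4.4690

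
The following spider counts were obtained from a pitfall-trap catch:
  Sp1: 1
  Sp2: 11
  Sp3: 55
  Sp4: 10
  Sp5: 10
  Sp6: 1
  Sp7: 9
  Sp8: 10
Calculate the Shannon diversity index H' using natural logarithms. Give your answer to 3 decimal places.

1.536

Total N = 1+11+55+10+10+1+9+10 = 107, so the proportions are 0.00935, 0.1028, 0.51402, 0.09346, 0.09346, 0.00935, 0.08411, 0.09346 (working shown to 5 dp, full precision carried).
Each pᵢ ln pᵢ term: 0.00935×(-4.67283)=-0.04367, 0.1028×(-2.27493)=-0.23387, 0.51402×(-0.66550)=-0.34208, 0.09346×(-2.37024)=-0.22152, 0.09346×(-2.37024)=-0.22152, 0.00935×(-4.67283)=-0.04367, 0.08411×(-2.47560)=-0.20823, 0.09346×(-2.37024)=-0.22152.
Sum = -1.53607, so H' = 1.536.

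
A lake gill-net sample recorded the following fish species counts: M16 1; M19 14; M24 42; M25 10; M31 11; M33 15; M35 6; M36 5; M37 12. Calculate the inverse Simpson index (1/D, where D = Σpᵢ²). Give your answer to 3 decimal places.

Total N = 1+14+42+10+11+15+6+5+12 = 116, so the proportions are 0.0086207, 0.1206897, 0.362069, 0.0862069, 0.0948276, 0.1293103, 0.0517241, 0.0431034, 0.1034483 (working shown to 7 dp, full precision carried).
D = 0.0086207² + 0.1206897² + 0.362069² + 0.0862069² + 0.0948276² + 0.1293103² + 0.0517241² + 0.0431034² + 0.1034483² = 0.0000743 + 0.0145660 + 0.1310939 + 0.0074316 + 0.0089923 + 0.0167212 + 0.0026754 + 0.0018579 + 0.0107015 = 0.1941141.
So 1/D = 5.15161, i.e. 5.152 to 3 decimal places.

5.152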